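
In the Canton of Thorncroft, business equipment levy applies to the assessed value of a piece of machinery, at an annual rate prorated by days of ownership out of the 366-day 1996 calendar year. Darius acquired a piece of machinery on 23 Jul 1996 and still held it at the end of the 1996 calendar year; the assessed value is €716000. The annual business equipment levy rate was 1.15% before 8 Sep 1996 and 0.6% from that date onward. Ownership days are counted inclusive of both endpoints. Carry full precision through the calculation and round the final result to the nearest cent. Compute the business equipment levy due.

23 Jul – 7 Sep 1996: 47 days at 1.15% → €716000 × 1.15% × 47/366 = €1057.3716
8 Sep – 31 Dec 1996: 115 days at 0.6% → €716000 × 0.6% × 115/366 = €1349.8361
Total = €2407.2077

€2407.21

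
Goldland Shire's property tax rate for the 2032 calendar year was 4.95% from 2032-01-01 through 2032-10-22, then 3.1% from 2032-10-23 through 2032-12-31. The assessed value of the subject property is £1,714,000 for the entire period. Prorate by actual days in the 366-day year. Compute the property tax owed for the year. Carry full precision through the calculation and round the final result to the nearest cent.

£78,778.44

2032-01-01 to 2032-10-22: 296 days at 4.95% → £1,714,000 × 4.95% × 296/366 = £68,616.1967
2032-10-23 to 2032-12-31: 70 days at 3.1% → £1,714,000 × 3.1% × 70/366 = £10,162.2404
Total = £78,778.4372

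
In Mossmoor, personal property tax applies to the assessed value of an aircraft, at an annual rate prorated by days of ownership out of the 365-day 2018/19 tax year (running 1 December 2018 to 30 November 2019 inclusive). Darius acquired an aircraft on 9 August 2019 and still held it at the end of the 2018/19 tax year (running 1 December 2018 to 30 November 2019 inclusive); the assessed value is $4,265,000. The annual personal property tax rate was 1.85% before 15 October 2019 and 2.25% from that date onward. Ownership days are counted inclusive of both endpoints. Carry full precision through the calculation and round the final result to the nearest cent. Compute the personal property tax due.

$26,840.29

9 August – 14 October 2019: 67 days at 1.85% → $4,265,000 × 1.85% × 67/365 = $14,483.4726
15 October – 30 November 2019: 47 days at 2.25% → $4,265,000 × 2.25% × 47/365 = $12,356.8151
Total = $26,840.2877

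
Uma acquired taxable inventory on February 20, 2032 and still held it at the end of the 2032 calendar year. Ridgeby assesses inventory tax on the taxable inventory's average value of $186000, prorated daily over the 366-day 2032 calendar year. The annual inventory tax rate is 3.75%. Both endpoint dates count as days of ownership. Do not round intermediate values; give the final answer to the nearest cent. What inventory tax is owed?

$6022.13

Days held (February 20 – December 31, 2032): 316 out of 366
Tax = $186000 × 3.75% × 316/366 = $6022.1311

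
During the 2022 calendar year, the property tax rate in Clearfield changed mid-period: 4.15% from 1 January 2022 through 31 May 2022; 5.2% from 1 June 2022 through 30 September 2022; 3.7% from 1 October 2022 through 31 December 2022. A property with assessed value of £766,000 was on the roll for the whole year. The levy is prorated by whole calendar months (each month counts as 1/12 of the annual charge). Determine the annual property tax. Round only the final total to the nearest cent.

1 January – 31 May 2022: 5 months at 4.15% → £766,000 × 4.15% × 5/12 = £13,245.4167
1 June – 30 September 2022: 4 months at 5.2% → £766,000 × 5.2% × 4/12 = £13,277.3333
1 October – 31 December 2022: 3 months at 3.7% → £766,000 × 3.7% × 3/12 = £7,085.5000
Total = £33,608.2500

£33,608.25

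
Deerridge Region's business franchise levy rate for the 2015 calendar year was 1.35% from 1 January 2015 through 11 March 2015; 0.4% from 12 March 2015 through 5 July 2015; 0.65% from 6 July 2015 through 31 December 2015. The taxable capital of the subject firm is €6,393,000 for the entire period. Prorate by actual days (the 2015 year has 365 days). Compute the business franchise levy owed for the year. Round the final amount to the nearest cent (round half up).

1 January – 11 March 2015: 70 days at 1.35% → €6,393,000 × 1.35% × 70/365 = €16,551.7397
12 March – 5 July 2015: 116 days at 0.4% → €6,393,000 × 0.4% × 116/365 = €8,126.9918
6 July – 31 December 2015: 179 days at 0.65% → €6,393,000 × 0.65% × 179/365 = €20,378.7822
Total = €45,057.5137

€45,057.51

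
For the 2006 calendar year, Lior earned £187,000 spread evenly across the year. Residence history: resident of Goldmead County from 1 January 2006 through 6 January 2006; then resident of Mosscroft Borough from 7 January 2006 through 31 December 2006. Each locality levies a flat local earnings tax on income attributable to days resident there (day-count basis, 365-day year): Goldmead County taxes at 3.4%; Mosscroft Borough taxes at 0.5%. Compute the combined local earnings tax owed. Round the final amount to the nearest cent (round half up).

Goldmead County, 1 January – 6 January 2006: 6 days → £187,000 × 3.4% × 6/365 = £104.5151
Mosscroft Borough, 7 January – 31 December 2006: 359 days → £187,000 × 0.5% × 359/365 = £919.6301
Total = £1,024.1452

£1,024.15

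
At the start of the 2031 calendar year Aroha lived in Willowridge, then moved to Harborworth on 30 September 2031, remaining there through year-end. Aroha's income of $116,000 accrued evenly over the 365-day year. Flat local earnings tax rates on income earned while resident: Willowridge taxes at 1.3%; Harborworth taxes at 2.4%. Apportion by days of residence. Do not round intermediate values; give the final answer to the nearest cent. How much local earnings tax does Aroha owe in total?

Willowridge, 1 January – 29 September 2031: 272 days → $116,000 × 1.3% × 272/365 = $1,123.7699
Harborworth, 30 September – 31 December 2031: 93 days → $116,000 × 2.4% × 93/365 = $709.3479
Total = $1,833.1178

$1,833.12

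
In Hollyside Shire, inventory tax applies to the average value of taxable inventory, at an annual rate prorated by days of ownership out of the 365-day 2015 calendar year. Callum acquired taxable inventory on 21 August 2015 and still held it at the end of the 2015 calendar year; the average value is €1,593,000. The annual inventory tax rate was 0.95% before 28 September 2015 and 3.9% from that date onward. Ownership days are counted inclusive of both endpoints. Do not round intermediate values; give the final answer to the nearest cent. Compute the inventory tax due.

21 August – 27 September 2015: 38 days at 0.95% → €1,593,000 × 0.95% × 38/365 = €1,575.5425
28 September – 31 December 2015: 95 days at 3.9% → €1,593,000 × 3.9% × 95/365 = €16,170.0411
Total = €17,745.5836

€17,745.58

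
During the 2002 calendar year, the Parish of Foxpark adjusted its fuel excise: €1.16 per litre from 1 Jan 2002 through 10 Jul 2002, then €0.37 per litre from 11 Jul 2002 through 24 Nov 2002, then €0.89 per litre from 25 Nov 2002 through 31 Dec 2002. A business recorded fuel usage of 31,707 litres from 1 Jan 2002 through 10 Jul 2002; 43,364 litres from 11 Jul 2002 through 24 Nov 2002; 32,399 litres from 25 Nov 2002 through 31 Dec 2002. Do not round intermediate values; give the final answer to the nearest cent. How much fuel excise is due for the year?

€81659.91

1 Jan – 10 Jul 2002: 31,707 litres at €1.16/litre → €36780.12
11 Jul – 24 Nov 2002: 43,364 litres at €0.37/litre → €16044.68
25 Nov – 31 Dec 2002: 32,399 litres at €0.89/litre → €28835.11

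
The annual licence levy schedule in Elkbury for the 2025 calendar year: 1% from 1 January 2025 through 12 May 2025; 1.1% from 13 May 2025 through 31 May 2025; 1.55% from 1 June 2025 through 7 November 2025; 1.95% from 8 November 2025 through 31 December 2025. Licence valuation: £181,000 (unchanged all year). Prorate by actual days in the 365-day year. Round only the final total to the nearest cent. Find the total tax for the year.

£2,510.20

1 January – 12 May 2025: 132 days at 1% → £181,000 × 1% × 132/365 = £654.5753
13 May – 31 May 2025: 19 days at 1.1% → £181,000 × 1.1% × 19/365 = £103.6411
1 June – 7 November 2025: 160 days at 1.55% → £181,000 × 1.55% × 160/365 = £1,229.8082
8 November – 31 December 2025: 54 days at 1.95% → £181,000 × 1.95% × 54/365 = £522.1726
Total = £2,510.1973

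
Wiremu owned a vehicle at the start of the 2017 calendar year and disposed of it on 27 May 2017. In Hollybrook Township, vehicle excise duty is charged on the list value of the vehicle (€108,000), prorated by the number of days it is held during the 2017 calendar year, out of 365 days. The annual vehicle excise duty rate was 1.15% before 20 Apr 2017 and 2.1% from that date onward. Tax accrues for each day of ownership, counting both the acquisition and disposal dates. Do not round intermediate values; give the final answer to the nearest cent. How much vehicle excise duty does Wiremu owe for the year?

1 Jan – 19 Apr 2017: 109 days at 1.15% → €108,000 × 1.15% × 109/365 = €370.8986
20 Apr – 27 May 2017: 38 days at 2.1% → €108,000 × 2.1% × 38/365 = €236.1205
Total = €607.0192

€607.02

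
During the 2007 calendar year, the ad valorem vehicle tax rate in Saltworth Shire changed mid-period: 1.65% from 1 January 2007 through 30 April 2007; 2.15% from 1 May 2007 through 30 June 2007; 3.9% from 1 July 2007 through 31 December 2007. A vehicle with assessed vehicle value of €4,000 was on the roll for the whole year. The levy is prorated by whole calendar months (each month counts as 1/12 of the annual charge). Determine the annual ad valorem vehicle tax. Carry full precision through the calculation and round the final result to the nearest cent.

1 January – 30 April 2007: 4 months at 1.65% → €4,000 × 1.65% × 4/12 = €22.0000
1 May – 30 June 2007: 2 months at 2.15% → €4,000 × 2.15% × 2/12 = €14.3333
1 July – 31 December 2007: 6 months at 3.9% → €4,000 × 3.9% × 6/12 = €78.0000
Total = €114.3333

€114.33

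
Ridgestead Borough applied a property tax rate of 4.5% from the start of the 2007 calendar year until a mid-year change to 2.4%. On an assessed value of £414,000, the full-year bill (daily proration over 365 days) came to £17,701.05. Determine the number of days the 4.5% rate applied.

Let d = days at the first rate; then 365 − d days at the second rate.
£414,000 × [4.5%·d + 2.4%·(365−d)] / 365 = £17,701.05
Solving gives d = 326, so the new rate took effect on 23 Nov 2007.

326 days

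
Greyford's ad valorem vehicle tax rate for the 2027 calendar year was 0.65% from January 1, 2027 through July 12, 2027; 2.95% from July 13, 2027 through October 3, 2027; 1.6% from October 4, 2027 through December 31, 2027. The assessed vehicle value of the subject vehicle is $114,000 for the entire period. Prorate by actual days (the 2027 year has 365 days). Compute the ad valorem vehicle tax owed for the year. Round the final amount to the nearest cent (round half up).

January 1 – July 12, 2027: 193 days at 0.65% → $114,000 × 0.65% × 193/365 = $391.8164
July 13 – October 3, 2027: 83 days at 2.95% → $114,000 × 2.95% × 83/365 = $764.7370
October 4 – December 31, 2027: 89 days at 1.6% → $114,000 × 1.6% × 89/365 = $444.7562
Total = $1,601.3096

$1,601.31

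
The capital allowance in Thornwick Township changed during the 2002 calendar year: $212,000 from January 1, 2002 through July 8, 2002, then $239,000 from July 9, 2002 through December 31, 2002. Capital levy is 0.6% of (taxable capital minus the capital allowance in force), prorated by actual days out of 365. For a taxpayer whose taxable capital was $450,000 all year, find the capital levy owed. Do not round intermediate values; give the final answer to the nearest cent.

$1,349.88

January 1 – July 8, 2002: 189 days, exemption $212,000 → ($450,000 − $212,000) × 0.6% × 189/365 = $739.4301
July 9 – December 31, 2002: 176 days, exemption $239,000 → ($450,000 − $239,000) × 0.6% × 176/365 = $610.4548
Total = $1,349.8849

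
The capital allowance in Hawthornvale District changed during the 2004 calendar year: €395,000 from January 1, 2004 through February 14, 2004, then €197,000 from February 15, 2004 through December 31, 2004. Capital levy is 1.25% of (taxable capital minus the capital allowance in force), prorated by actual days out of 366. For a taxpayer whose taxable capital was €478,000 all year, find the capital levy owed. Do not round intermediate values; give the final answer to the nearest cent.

€3,208.20

January 1 – February 14, 2004: 45 days, exemption €395,000 → (€478,000 − €395,000) × 1.25% × 45/366 = €127.5615
February 15 – December 31, 2004: 321 days, exemption €197,000 → (€478,000 − €197,000) × 1.25% × 321/366 = €3,080.6352
Total = €3,208.1967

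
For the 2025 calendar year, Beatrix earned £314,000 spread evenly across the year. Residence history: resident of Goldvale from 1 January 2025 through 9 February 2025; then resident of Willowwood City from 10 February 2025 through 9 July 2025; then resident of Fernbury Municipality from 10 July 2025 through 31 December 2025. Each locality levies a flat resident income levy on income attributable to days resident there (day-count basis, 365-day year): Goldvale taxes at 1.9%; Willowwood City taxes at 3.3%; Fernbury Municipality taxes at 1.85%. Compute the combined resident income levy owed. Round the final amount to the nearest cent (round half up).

Goldvale, 1 January – 9 February 2025: 40 days → £314,000 × 1.9% × 40/365 = £653.8082
Willowwood City, 10 February – 9 July 2025: 150 days → £314,000 × 3.3% × 150/365 = £4,258.3562
Fernbury Municipality, 10 July – 31 December 2025: 175 days → £314,000 × 1.85% × 175/365 = £2,785.1370
Total = £7,697.3014

£7,697.30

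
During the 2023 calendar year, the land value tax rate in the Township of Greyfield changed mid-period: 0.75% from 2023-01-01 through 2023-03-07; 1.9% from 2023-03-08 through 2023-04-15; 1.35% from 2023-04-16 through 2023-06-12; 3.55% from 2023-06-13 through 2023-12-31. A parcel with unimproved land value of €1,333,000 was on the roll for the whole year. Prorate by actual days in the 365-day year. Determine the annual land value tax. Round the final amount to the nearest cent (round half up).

2023-01-01 to 2023-03-07: 66 days at 0.75% → €1,333,000 × 0.75% × 66/365 = €1,807.7671
2023-03-08 to 2023-04-15: 39 days at 1.9% → €1,333,000 × 1.9% × 39/365 = €2,706.1726
2023-04-16 to 2023-06-12: 58 days at 1.35% → €1,333,000 × 1.35% × 58/365 = €2,859.5589
2023-06-13 to 2023-12-31: 202 days at 3.55% → €1,333,000 × 3.55% × 202/365 = €26,188.8849
Total = €33,562.3836

€33,562.38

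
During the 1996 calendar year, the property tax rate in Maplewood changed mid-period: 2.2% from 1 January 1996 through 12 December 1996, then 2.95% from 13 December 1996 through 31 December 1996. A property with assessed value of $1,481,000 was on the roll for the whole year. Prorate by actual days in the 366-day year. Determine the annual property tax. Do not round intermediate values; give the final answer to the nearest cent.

$33,158.62

1 January – 12 December 1996: 347 days at 2.2% → $1,481,000 × 2.2% × 347/366 = $30,890.5847
13 December – 31 December 1996: 19 days at 2.95% → $1,481,000 × 2.95% × 19/366 = $2,268.0342
Total = $33,158.6189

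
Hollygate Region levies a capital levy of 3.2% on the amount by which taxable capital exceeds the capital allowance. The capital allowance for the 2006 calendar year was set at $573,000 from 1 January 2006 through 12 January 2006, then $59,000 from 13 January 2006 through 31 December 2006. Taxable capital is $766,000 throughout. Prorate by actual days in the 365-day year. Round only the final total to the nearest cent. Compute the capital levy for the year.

1 January – 12 January 2006: 12 days, exemption $573,000 → ($766,000 − $573,000) × 3.2% × 12/365 = $203.0466
13 January – 31 December 2006: 353 days, exemption $59,000 → ($766,000 − $59,000) × 3.2% × 353/365 = $21,880.1973
Total = $22,083.2438

$22,083.24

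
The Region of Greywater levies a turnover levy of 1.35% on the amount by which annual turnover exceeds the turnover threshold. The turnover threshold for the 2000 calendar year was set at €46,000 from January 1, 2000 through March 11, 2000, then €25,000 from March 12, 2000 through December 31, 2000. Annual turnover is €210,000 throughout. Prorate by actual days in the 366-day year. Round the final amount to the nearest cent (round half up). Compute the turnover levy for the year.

€2,442.50

January 1 – March 11, 2000: 71 days, exemption €46,000 → (€210,000 − €46,000) × 1.35% × 71/366 = €429.4918
March 12 – December 31, 2000: 295 days, exemption €25,000 → (€210,000 − €25,000) × 1.35% × 295/366 = €2,013.0123
Total = €2,442.5041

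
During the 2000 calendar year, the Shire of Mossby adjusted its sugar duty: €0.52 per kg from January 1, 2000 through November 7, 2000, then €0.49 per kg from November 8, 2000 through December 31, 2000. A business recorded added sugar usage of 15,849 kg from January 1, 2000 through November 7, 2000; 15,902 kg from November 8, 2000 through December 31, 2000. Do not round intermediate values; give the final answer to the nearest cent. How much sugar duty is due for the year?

January 1 – November 7, 2000: 15,849 kg at €0.52/kg → €8,241.48
November 8 – December 31, 2000: 15,902 kg at €0.49/kg → €7,791.98

€16,033.46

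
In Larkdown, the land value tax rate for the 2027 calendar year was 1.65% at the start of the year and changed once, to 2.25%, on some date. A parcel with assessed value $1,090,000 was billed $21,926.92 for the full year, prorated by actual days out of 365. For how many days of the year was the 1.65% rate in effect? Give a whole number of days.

Let d = days at the first rate; then 365 − d days at the second rate.
$1,090,000 × [1.65%·d + 2.25%·(365−d)] / 365 = $21,926.92
Solving gives d = 145, so the new rate took effect on 26 May 2027.

145 days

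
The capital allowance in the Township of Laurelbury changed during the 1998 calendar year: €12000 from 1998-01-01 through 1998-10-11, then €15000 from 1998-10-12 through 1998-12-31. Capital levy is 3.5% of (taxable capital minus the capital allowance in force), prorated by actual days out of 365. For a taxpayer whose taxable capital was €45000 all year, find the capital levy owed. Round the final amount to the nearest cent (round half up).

1998-01-01 to 1998-10-11: 284 days, exemption €12000 → (€45000 − €12000) × 3.5% × 284/365 = €898.6849
1998-10-12 to 1998-12-31: 81 days, exemption €15000 → (€45000 − €15000) × 3.5% × 81/365 = €233.0137
Total = €1131.6986

€1131.70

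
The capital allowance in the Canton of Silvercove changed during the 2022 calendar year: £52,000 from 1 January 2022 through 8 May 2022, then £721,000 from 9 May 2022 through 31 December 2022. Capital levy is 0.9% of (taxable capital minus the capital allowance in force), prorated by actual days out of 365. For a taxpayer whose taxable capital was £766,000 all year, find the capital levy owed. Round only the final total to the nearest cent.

1 January – 8 May 2022: 128 days, exemption £52,000 → (£766,000 − £52,000) × 0.9% × 128/365 = £2,253.5014
9 May – 31 December 2022: 237 days, exemption £721,000 → (£766,000 − £721,000) × 0.9% × 237/365 = £262.9726
Total = £2,516.4740

£2,516.47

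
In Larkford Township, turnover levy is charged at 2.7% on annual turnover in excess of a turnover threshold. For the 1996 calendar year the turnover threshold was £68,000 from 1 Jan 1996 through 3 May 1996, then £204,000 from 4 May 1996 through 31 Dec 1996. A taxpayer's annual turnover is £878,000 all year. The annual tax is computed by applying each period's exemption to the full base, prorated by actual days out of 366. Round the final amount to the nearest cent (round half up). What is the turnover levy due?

£19,442.07

1 Jan – 3 May 1996: 124 days, exemption £68,000 → (£878,000 − £68,000) × 2.7% × 124/366 = £7,409.5082
4 May – 31 Dec 1996: 242 days, exemption £204,000 → (£878,000 − £204,000) × 2.7% × 242/366 = £12,032.5574
Total = £19,442.0656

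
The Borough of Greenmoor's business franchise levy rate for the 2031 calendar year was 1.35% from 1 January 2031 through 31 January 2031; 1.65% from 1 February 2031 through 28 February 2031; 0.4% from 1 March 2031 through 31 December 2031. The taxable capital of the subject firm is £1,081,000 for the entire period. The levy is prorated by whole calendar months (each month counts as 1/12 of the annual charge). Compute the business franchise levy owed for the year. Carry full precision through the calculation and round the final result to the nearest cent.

1 January – 31 January 2031: 1 month at 1.35% → £1,081,000 × 1.35% × 1/12 = £1,216.1250
1 February – 28 February 2031: 1 month at 1.65% → £1,081,000 × 1.65% × 1/12 = £1,486.3750
1 March – 31 December 2031: 10 months at 0.4% → £1,081,000 × 0.4% × 10/12 = £3,603.3333
Total = £6,305.8333

£6,305.83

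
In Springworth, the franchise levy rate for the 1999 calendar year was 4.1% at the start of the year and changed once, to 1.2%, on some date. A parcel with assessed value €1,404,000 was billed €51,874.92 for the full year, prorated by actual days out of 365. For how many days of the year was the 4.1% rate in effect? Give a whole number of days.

Let d = days at the first rate; then 365 − d days at the second rate.
€1,404,000 × [4.1%·d + 1.2%·(365−d)] / 365 = €51,874.92
Solving gives d = 314, so the new rate took effect on 11 November 1999.

314 days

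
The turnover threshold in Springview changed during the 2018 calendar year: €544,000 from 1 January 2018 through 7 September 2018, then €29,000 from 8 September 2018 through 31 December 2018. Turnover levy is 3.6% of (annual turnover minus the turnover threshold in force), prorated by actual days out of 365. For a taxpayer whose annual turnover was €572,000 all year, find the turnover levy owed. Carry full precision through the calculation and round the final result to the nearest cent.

€6,849.37

1 January – 7 September 2018: 250 days, exemption €544,000 → (€572,000 − €544,000) × 3.6% × 250/365 = €690.4110
8 September – 31 December 2018: 115 days, exemption €29,000 → (€572,000 − €29,000) × 3.6% × 115/365 = €6,158.9589
Total = €6,849.3699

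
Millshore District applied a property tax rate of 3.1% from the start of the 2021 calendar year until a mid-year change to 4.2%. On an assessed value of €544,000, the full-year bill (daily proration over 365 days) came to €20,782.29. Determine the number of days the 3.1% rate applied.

Let d = days at the first rate; then 365 − d days at the second rate.
€544,000 × [3.1%·d + 4.2%·(365−d)] / 365 = €20,782.29
Solving gives d = 126, so the new rate took effect on May 7, 2021.

126 days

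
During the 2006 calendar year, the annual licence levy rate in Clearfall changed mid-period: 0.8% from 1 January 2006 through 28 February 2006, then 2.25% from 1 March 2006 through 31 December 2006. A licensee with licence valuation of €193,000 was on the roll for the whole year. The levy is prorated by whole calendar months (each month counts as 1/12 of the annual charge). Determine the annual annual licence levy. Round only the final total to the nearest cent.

€3,876.08

1 January – 28 February 2006: 2 months at 0.8% → €193,000 × 0.8% × 2/12 = €257.3333
1 March – 31 December 2006: 10 months at 2.25% → €193,000 × 2.25% × 10/12 = €3,618.7500
Total = €3,876.0833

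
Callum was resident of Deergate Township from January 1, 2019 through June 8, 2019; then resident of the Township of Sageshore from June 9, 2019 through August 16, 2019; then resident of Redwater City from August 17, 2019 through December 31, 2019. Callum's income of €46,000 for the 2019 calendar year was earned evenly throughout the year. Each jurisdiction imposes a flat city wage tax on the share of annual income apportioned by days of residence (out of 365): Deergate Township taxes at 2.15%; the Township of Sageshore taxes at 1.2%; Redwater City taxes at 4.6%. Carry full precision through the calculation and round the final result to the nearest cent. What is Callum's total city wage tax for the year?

€1,329.40

Deergate Township, January 1 – June 8, 2019: 159 days → €46,000 × 2.15% × 159/365 = €430.8247
The Township of Sageshore, June 9 – August 16, 2019: 69 days → €46,000 × 1.2% × 69/365 = €104.3507
Redwater City, August 17 – December 31, 2019: 137 days → €46,000 × 4.6% × 137/365 = €794.2247
Total = €1,329.4000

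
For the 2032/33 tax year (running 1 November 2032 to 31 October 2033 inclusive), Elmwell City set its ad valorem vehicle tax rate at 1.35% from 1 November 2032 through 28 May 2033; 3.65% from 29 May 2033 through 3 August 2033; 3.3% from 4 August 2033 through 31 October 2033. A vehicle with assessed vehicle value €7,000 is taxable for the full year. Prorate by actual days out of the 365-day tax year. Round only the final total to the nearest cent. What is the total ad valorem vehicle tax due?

1 November 2032 – 28 May 2033: 209 days at 1.35% → €7,000 × 1.35% × 209/365 = €54.1110
29 May – 3 August 2033: 67 days at 3.65% → €7,000 × 3.65% × 67/365 = €46.9000
4 August – 31 October 2033: 89 days at 3.3% → €7,000 × 3.3% × 89/365 = €56.3260
Total = €157.3370

€157.34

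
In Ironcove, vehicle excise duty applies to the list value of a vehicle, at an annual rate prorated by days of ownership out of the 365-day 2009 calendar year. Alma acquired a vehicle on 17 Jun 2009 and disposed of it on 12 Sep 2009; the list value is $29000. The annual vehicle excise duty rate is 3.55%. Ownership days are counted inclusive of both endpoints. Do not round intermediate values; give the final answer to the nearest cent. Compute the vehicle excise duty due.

$248.21

Days held (17 Jun – 12 Sep 2009): 88 out of 365
Tax = $29000 × 3.55% × 88/365 = $248.2082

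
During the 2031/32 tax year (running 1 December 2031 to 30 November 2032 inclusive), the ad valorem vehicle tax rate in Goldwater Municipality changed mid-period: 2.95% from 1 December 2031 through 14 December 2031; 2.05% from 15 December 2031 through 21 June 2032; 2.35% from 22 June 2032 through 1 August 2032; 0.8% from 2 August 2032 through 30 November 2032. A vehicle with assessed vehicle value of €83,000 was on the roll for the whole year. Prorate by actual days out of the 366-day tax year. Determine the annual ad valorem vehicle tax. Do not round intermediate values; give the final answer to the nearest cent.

1 December – 14 December 2031: 14 days at 2.95% → €83,000 × 2.95% × 14/366 = €93.6585
15 December 2031 – 21 June 2032: 190 days at 2.05% → €83,000 × 2.05% × 190/366 = €883.2923
22 June – 1 August 2032: 41 days at 2.35% → €83,000 × 2.35% × 41/366 = €218.4986
2 August – 30 November 2032: 121 days at 0.8% → €83,000 × 0.8% × 121/366 = €219.5191
Total = €1,414.9686

€1,414.97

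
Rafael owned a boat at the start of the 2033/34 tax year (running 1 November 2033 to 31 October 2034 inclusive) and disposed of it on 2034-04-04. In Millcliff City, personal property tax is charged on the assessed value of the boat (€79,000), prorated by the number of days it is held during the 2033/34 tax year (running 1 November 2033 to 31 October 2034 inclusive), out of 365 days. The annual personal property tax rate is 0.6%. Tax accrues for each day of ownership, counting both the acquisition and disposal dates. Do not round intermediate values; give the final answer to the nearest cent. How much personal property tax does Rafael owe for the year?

€201.29

Days held (2033-11-01 to 2034-04-04): 155 out of 365
Tax = €79,000 × 0.6% × 155/365 = €201.2877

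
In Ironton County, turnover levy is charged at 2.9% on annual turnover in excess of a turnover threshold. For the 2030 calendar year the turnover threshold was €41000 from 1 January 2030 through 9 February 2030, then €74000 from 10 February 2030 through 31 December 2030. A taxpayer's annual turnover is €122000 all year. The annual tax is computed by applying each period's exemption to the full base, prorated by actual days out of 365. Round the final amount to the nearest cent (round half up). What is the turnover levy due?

€1496.88

1 January – 9 February 2030: 40 days, exemption €41000 → (€122000 − €41000) × 2.9% × 40/365 = €257.4247
10 February – 31 December 2030: 325 days, exemption €74000 → (€122000 − €74000) × 2.9% × 325/365 = €1239.4521
Total = €1496.8767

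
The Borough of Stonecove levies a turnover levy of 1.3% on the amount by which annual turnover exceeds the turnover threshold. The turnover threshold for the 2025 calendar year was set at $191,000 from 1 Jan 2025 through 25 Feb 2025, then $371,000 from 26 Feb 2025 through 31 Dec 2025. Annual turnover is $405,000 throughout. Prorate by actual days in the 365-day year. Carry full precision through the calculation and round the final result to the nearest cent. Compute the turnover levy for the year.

1 Jan – 25 Feb 2025: 56 days, exemption $191,000 → ($405,000 − $191,000) × 1.3% × 56/365 = $426.8274
26 Feb – 31 Dec 2025: 309 days, exemption $371,000 → ($405,000 − $371,000) × 1.3% × 309/365 = $374.1863
Total = $801.0137

$801.01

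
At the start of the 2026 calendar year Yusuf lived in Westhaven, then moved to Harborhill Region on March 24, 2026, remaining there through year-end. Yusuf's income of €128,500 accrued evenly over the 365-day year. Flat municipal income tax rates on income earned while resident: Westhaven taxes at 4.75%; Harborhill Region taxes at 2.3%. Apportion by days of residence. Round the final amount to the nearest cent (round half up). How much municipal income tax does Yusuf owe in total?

€3,662.78

Westhaven, January 1 – March 23, 2026: 82 days → €128,500 × 4.75% × 82/365 = €1,371.2534
Harborhill Region, March 24 – December 31, 2026: 283 days → €128,500 × 2.3% × 283/365 = €2,291.5247
Total = €3,662.7781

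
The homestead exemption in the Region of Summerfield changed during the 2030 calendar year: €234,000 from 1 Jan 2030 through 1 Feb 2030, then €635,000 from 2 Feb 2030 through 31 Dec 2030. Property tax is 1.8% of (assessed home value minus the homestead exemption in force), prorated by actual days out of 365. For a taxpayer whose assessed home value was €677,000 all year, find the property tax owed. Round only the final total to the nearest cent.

1 Jan – 1 Feb 2030: 32 days, exemption €234,000 → (€677,000 − €234,000) × 1.8% × 32/365 = €699.0904
2 Feb – 31 Dec 2030: 333 days, exemption €635,000 → (€677,000 − €635,000) × 1.8% × 333/365 = €689.7205
Total = €1,388.8110

€1,388.81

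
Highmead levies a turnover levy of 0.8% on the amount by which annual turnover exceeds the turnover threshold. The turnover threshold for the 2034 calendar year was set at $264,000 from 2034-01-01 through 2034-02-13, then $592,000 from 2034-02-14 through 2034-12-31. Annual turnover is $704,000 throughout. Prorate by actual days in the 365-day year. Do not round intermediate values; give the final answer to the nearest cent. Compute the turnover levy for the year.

$1,212.32

2034-01-01 to 2034-02-13: 44 days, exemption $264,000 → ($704,000 − $264,000) × 0.8% × 44/365 = $424.3288
2034-02-14 to 2034-12-31: 321 days, exemption $592,000 → ($704,000 − $592,000) × 0.8% × 321/365 = $787.9890
Total = $1,212.3178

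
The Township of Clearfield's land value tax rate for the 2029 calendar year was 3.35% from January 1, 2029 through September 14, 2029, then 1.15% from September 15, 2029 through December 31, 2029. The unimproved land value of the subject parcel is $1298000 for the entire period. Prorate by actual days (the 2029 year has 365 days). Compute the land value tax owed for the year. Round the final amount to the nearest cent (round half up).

January 1 – September 14, 2029: 257 days at 3.35% → $1298000 × 3.35% × 257/365 = $30616.7973
September 15 – December 31, 2029: 108 days at 1.15% → $1298000 × 1.15% × 108/365 = $4416.7562
Total = $35033.5534

$35033.55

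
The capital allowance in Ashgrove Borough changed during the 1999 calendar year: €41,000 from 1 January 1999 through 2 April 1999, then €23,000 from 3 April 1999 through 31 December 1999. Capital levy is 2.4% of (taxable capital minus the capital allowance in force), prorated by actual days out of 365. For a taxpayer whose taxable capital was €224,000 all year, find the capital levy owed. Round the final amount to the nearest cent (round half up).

1 January – 2 April 1999: 92 days, exemption €41,000 → (€224,000 − €41,000) × 2.4% × 92/365 = €1,107.0247
3 April – 31 December 1999: 273 days, exemption €23,000 → (€224,000 − €23,000) × 2.4% × 273/365 = €3,608.0877
Total = €4,715.1123

€4,715.11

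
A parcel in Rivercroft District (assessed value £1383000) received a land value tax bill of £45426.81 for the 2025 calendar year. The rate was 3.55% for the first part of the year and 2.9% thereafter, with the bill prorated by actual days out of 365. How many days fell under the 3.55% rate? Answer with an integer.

216 days

Let d = days at the first rate; then 365 − d days at the second rate.
£1383000 × [3.55%·d + 2.9%·(365−d)] / 365 = £45426.81
Solving gives d = 216, so the new rate took effect on 5 Aug 2025.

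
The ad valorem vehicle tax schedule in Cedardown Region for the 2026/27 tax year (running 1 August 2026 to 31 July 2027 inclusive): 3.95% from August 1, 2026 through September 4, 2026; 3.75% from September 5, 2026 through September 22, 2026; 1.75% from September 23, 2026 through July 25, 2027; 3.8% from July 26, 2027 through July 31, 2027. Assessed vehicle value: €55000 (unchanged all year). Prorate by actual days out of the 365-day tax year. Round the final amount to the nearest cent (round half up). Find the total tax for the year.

August 1 – September 4, 2026: 35 days at 3.95% → €55000 × 3.95% × 35/365 = €208.3219
September 5 – September 22, 2026: 18 days at 3.75% → €55000 × 3.75% × 18/365 = €101.7123
September 23, 2026 – July 25, 2027: 306 days at 1.75% → €55000 × 1.75% × 306/365 = €806.9178
July 26 – July 31, 2027: 6 days at 3.8% → €55000 × 3.8% × 6/365 = €34.3562
Total = €1151.3082

€1151.31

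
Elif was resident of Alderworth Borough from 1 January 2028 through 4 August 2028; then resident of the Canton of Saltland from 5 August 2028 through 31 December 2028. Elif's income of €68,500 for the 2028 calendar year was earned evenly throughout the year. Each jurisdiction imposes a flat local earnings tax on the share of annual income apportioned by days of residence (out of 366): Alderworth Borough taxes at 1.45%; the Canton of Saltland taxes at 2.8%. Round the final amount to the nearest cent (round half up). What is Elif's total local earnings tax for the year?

€1,369.72

Alderworth Borough, 1 January – 4 August 2028: 217 days → €68,500 × 1.45% × 217/366 = €588.8941
The Canton of Saltland, 5 August – 31 December 2028: 149 days → €68,500 × 2.8% × 149/366 = €780.8251
Total = €1,369.7193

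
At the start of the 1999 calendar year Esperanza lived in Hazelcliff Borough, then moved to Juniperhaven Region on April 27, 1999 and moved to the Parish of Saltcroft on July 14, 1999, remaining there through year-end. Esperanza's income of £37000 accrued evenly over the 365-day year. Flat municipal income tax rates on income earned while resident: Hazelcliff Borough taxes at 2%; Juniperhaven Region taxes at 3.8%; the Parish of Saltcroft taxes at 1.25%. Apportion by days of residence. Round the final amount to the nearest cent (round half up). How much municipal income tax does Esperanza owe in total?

Hazelcliff Borough, January 1 – April 26, 1999: 116 days → £37000 × 2% × 116/365 = £235.1781
Juniperhaven Region, April 27 – July 13, 1999: 78 days → £37000 × 3.8% × 78/365 = £300.4603
The Parish of Saltcroft, July 14 – December 31, 1999: 171 days → £37000 × 1.25% × 171/365 = £216.6781
Total = £752.3164

£752.32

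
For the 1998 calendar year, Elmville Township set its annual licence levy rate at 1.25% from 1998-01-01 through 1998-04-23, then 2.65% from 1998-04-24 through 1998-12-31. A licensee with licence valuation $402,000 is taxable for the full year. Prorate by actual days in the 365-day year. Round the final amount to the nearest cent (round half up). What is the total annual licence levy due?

$8,910.63

1998-01-01 to 1998-04-23: 113 days at 1.25% → $402,000 × 1.25% × 113/365 = $1,555.6849
1998-04-24 to 1998-12-31: 252 days at 2.65% → $402,000 × 2.65% × 252/365 = $7,354.9479
Total = $8,910.6329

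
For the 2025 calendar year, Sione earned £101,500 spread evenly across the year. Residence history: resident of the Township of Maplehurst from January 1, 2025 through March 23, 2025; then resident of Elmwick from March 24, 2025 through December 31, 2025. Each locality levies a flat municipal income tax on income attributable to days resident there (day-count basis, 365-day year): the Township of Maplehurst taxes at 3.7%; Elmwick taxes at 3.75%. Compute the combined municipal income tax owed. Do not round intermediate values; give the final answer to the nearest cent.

The Township of Maplehurst, January 1 – March 23, 2025: 82 days → £101,500 × 3.7% × 82/365 = £843.7014
Elmwick, March 24 – December 31, 2025: 283 days → £101,500 × 3.75% × 283/365 = £2,951.1473
Total = £3,794.8486

£3,794.85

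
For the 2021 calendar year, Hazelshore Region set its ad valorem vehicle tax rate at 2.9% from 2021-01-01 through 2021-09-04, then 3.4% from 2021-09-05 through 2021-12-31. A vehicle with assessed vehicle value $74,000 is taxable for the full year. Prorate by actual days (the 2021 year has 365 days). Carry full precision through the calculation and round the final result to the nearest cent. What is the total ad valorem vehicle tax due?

2021-01-01 to 2021-09-04: 247 days at 2.9% → $74,000 × 2.9% × 247/365 = $1,452.2247
2021-09-05 to 2021-12-31: 118 days at 3.4% → $74,000 × 3.4% × 118/365 = $813.3918
Total = $2,265.6164

$2,265.62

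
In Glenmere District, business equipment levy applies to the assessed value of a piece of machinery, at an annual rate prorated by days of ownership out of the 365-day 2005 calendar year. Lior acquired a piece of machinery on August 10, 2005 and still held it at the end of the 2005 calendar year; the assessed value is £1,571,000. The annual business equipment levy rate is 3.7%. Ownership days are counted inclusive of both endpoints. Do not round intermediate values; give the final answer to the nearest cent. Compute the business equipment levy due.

£22,932.30

Days held (August 10 – December 31, 2005): 144 out of 365
Tax = £1,571,000 × 3.7% × 144/365 = £22,932.2959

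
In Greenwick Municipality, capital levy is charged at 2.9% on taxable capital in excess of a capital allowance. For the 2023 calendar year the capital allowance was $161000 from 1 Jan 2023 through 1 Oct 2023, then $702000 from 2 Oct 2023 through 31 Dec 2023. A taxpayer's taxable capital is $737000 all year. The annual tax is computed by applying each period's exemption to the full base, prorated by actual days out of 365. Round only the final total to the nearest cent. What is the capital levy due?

1 Jan – 1 Oct 2023: 274 days, exemption $161000 → ($737000 − $161000) × 2.9% × 274/365 = $12539.4411
2 Oct – 31 Dec 2023: 91 days, exemption $702000 → ($737000 − $702000) × 2.9% × 91/365 = $253.0548
Total = $12792.4959

$12792.50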